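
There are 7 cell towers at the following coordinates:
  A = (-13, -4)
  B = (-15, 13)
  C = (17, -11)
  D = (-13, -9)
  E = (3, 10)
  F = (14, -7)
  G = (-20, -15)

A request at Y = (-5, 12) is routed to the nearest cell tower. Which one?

E

Compare squared distances (the ordering matches that of the actual distances):
|YA|² = (-5−(-13))² + (12−(-4))² = 64 + 256 = 320
|YB|² = (-5−(-15))² + (12−13)² = 100 + 1 = 101
|YC|² = (-5−17)² + (12−(-11))² = 484 + 529 = 1013
|YD|² = (-5−(-13))² + (12−(-9))² = 64 + 441 = 505
|YE|² = (-5−3)² + (12−10)² = 64 + 4 = 68
|YF|² = (-5−14)² + (12−(-7))² = 361 + 361 = 722
|YG|² = (-5−(-20))² + (12−(-15))² = 225 + 729 = 954
Minimum is at E.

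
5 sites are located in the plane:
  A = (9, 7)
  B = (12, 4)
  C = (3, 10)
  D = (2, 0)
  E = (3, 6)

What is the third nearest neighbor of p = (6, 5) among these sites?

C

Squared Euclidean distances:
|pA|² = (6−9)² + (5−7)² = 9 + 4 = 13
|pB|² = (6−12)² + (5−4)² = 36 + 1 = 37
|pC|² = (6−3)² + (5−10)² = 9 + 25 = 34
|pD|² = (6−2)² + (5−0)² = 16 + 25 = 41
|pE|² = (6−3)² + (5−6)² = 9 + 1 = 10
Sorted ascending: E, A, C, B, … — the third-nearest is C.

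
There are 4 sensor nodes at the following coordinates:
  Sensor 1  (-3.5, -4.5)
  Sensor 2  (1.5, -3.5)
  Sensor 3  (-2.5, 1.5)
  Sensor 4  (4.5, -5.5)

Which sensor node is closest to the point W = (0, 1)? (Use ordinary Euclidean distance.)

Sensor 3

Since √ is increasing, it suffices to compare squared distances:
d²(W, Sensor 1) = (0−(-3.5))² + (1−(-4.5))² = 12.25 + 30.25 = 42.5
d²(W, Sensor 2) = (0−1.5)² + (1−(-3.5))² = 2.25 + 20.25 = 22.5
d²(W, Sensor 3) = (0−(-2.5))² + (1−1.5)² = 6.25 + 0.25 = 6.5
d²(W, Sensor 4) = (0−4.5)² + (1−(-5.5))² = 20.25 + 42.25 = 62.5
Sensor 3 is nearest.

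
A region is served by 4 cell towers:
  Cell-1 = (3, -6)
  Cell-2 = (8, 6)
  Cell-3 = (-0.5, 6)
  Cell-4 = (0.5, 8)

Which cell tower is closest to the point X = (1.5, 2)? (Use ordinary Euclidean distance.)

Compare squared distances (the ordering matches that of the actual distances):
d²(X, Cell-1) = 2.25 + 64 = 66.25
d²(X, Cell-2) = 42.25 + 16 = 58.25
d²(X, Cell-3) = 4 + 16 = 20
d²(X, Cell-4) = 1 + 36 = 37
Cell-3 is nearest.

Cell-3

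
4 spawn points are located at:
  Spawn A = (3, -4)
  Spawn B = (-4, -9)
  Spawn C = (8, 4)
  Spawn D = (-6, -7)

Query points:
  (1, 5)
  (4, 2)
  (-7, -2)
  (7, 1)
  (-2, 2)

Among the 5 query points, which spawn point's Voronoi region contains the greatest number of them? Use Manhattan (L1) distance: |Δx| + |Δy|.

(1, 5) — d to each: Spawn A:11, Spawn B:19, Spawn C:8, Spawn D:19 → nearest is Spawn C
(4, 2) — d to each: Spawn A:7, Spawn B:19, Spawn C:6, Spawn D:19 → nearest is Spawn C
(-7, -2) — d to each: Spawn A:12, Spawn B:10, Spawn C:21, Spawn D:6 → nearest is Spawn D
(7, 1) — d to each: Spawn A:9, Spawn B:21, Spawn C:4, Spawn D:21 → nearest is Spawn C
(-2, 2) — d to each: Spawn A:11, Spawn B:13, Spawn C:12, Spawn D:13 → nearest is Spawn A
Tally — Spawn A:1, Spawn C:3, Spawn D:1. Spawn C captures the most (3).

Spawn C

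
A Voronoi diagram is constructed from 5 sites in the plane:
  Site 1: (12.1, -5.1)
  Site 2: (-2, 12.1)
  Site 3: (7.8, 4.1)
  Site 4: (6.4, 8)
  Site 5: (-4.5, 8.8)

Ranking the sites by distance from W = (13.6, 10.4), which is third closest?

Squared Euclidean distances:
d²(W, Site 1) = (13.6−12.1)² + (10.4−(-5.1))² = 2.25 + 240.25 = 242.5
d²(W, Site 2) = (13.6−(-2))² + (10.4−12.1)² = 243.36 + 2.89 = 246.25
d²(W, Site 3) = (13.6−7.8)² + (10.4−4.1)² = 33.64 + 39.69 = 73.33
d²(W, Site 4) = (13.6−6.4)² + (10.4−8)² = 51.84 + 5.76 = 57.6
d²(W, Site 5) = (13.6−(-4.5))² + (10.4−8.8)² = 327.61 + 2.56 = 330.17
Sorted ascending: Site 4, Site 3, Site 1, Site 2, … — the third-nearest is Site 1.

Site 1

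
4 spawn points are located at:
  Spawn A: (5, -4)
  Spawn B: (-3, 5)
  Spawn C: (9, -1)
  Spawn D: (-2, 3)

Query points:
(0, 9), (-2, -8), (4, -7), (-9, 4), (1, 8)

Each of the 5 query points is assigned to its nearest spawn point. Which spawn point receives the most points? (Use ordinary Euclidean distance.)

Spawn B

(0, 9) — d² to each: Spawn A:194, Spawn B:25, Spawn C:181, Spawn D:40 → nearest is Spawn B
(-2, -8) — d² to each: Spawn A:65, Spawn B:170, Spawn C:170, Spawn D:121 → nearest is Spawn A
(4, -7) — d² to each: Spawn A:10, Spawn B:193, Spawn C:61, Spawn D:136 → nearest is Spawn A
(-9, 4) — d² to each: Spawn A:260, Spawn B:37, Spawn C:349, Spawn D:50 → nearest is Spawn B
(1, 8) — d² to each: Spawn A:160, Spawn B:25, Spawn C:145, Spawn D:34 → nearest is Spawn B
Tally — Spawn A:2, Spawn B:3. Spawn B captures the most (3).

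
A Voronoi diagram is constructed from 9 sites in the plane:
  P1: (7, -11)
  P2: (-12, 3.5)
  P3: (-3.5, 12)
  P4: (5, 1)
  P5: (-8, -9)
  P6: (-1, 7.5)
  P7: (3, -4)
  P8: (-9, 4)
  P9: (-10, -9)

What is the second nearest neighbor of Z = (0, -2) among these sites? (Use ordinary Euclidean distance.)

P4

Since √ is increasing, it suffices to compare squared distances:
|ZP1|² = (0−7)² + (-2−(-11))² = 49 + 81 = 130
|ZP2|² = (0−(-12))² + (-2−3.5)² = 144 + 30.25 = 174.25
|ZP3|² = (0−(-3.5))² + (-2−12)² = 12.25 + 196 = 208.25
|ZP4|² = (0−5)² + (-2−1)² = 25 + 9 = 34
|ZP5|² = (0−(-8))² + (-2−(-9))² = 64 + 49 = 113
|ZP6|² = (0−(-1))² + (-2−7.5)² = 1 + 90.25 = 91.25
|ZP7|² = (0−3)² + (-2−(-4))² = 9 + 4 = 13
|ZP8|² = (0−(-9))² + (-2−4)² = 81 + 36 = 117
|ZP9|² = (0−(-10))² + (-2−(-9))² = 100 + 49 = 149
Sorted ascending: P7, P4, P6, … — the second-nearest is P4.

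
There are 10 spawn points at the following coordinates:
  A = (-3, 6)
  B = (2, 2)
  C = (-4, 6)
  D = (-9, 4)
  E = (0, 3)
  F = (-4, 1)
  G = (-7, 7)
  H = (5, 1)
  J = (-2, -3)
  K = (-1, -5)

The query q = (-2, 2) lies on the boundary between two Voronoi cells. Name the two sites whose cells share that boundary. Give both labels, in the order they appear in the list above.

Squared distances from q to each site:
|qA|² = 1 + 16 = 17
|qB|² = 16 + 0 = 16
|qC|² = 4 + 16 = 20
|qD|² = 49 + 4 = 53
|qE|² = 4 + 1 = 5
|qF|² = 4 + 1 = 5
|qG|² = 25 + 25 = 50
|qH|² = 49 + 1 = 50
|qJ|² = 0 + 25 = 25
|qK|² = 1 + 49 = 50
q is equidistant from E and F (both at squared distance 5), and every other site is strictly farther — so q lies on the E–F Voronoi edge.

E and F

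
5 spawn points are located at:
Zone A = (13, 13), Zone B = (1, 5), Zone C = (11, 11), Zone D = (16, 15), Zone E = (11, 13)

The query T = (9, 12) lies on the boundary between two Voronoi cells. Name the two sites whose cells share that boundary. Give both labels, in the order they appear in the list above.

Zone C and Zone E

Squared distances from T to each site:
d²(T, Zone A) = (9−13)² + (12−13)² = 16 + 1 = 17
d²(T, Zone B) = (9−1)² + (12−5)² = 64 + 49 = 113
d²(T, Zone C) = (9−11)² + (12−11)² = 4 + 1 = 5
d²(T, Zone D) = (9−16)² + (12−15)² = 49 + 9 = 58
d²(T, Zone E) = (9−11)² + (12−13)² = 4 + 1 = 5
T is equidistant from Zone C and Zone E (both at squared distance 5), and every other site is strictly farther — so T lies on the Zone C–Zone E Voronoi edge.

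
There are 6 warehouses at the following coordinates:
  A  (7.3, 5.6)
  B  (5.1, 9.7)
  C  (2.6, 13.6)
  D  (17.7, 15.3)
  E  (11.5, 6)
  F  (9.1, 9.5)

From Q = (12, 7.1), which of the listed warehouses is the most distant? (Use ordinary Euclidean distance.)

C

Since √ is increasing, it suffices to compare squared distances:
|QA|² = (12−7.3)² + (7.1−5.6)² = 22.09 + 2.25 = 24.34
|QB|² = (12−5.1)² + (7.1−9.7)² = 47.61 + 6.76 = 54.37
|QC|² = (12−2.6)² + (7.1−13.6)² = 88.36 + 42.25 = 130.61
|QD|² = (12−17.7)² + (7.1−15.3)² = 32.49 + 67.24 = 99.73
|QE|² = (12−11.5)² + (7.1−6)² = 0.25 + 1.21 = 1.46
|QF|² = (12−9.1)² + (7.1−9.5)² = 8.41 + 5.76 = 14.17
The largest is to C.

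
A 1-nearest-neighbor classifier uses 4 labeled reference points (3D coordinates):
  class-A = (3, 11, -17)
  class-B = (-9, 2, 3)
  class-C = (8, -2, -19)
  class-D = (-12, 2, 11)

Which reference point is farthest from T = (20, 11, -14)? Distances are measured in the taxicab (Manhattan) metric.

class-D

d(T, class-A) = |20−3| + |11−11| + |-14−(-17)| = 17 + 0 + 3 = 20
d(T, class-B) = |20−(-9)| + |11−2| + |-14−3| = 29 + 9 + 17 = 55
d(T, class-C) = |20−8| + |11−(-2)| + |-14−(-19)| = 12 + 13 + 5 = 30
d(T, class-D) = |20−(-12)| + |11−2| + |-14−11| = 32 + 9 + 25 = 66
The largest is to class-D.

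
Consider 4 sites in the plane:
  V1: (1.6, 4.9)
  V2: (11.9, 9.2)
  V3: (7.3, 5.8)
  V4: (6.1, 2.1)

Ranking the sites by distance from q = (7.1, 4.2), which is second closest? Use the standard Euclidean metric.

V4

Since √ is increasing, it suffices to compare squared distances:
|qV1|² = (7.1−1.6)² + (4.2−4.9)² = 30.25 + 0.49 = 30.74
|qV2|² = (7.1−11.9)² + (4.2−9.2)² = 23.04 + 25 = 48.04
|qV3|² = (7.1−7.3)² + (4.2−5.8)² = 0.04 + 2.56 = 2.6
|qV4|² = (7.1−6.1)² + (4.2−2.1)² = 1 + 4.41 = 5.41
Sorted ascending: V3, V4, V1, … — the second-nearest is V4.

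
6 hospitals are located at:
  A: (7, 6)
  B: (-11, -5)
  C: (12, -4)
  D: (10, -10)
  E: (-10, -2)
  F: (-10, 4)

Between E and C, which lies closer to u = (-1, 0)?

Compare squared distances:
|uE|² = (-1−(-10))² + (0−(-2))² = 81 + 4 = 85
|uC|² = (-1−12)² + (0−(-4))² = 169 + 16 = 185
85 < 185, so E is closer.

E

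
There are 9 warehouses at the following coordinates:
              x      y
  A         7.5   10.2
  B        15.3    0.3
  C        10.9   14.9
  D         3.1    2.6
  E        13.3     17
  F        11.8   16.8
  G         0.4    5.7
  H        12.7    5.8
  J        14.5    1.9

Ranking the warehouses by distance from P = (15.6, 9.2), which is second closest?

Squared Euclidean distances:
|PA|² = 65.61 + 1 = 66.61
|PB|² = 0.09 + 79.21 = 79.3
|PC|² = 22.09 + 32.49 = 54.58
|PD|² = 156.25 + 43.56 = 199.81
|PE|² = 5.29 + 60.84 = 66.13
|PF|² = 14.44 + 57.76 = 72.2
|PG|² = 231.04 + 12.25 = 243.29
|PH|² = 8.41 + 11.56 = 19.97
|PJ|² = 1.21 + 53.29 = 54.5
Sorted ascending: H, J, C, … — the second-nearest is J.

J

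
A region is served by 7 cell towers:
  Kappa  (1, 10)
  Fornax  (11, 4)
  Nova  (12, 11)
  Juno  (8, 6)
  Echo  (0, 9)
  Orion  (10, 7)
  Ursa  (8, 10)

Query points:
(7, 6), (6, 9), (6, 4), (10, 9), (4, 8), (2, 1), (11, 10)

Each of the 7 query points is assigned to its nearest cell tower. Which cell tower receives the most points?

(7, 6) — d² to each: Kappa:52, Fornax:20, Nova:50, Juno:1, Echo:58, Orion:10, Ursa:17 → nearest is Juno
(6, 9) — d² to each: Kappa:26, Fornax:50, Nova:40, Juno:13, Echo:36, Orion:20, Ursa:5 → nearest is Ursa
(6, 4) — d² to each: Kappa:61, Fornax:25, Nova:85, Juno:8, Echo:61, Orion:25, Ursa:40 → nearest is Juno
(10, 9) — d² to each: Kappa:82, Fornax:26, Nova:8, Juno:13, Echo:100, Orion:4, Ursa:5 → nearest is Orion
(4, 8) — d² to each: Kappa:13, Fornax:65, Nova:73, Juno:20, Echo:17, Orion:37, Ursa:20 → nearest is Kappa
(2, 1) — d² to each: Kappa:82, Fornax:90, Nova:200, Juno:61, Echo:68, Orion:100, Ursa:117 → nearest is Juno
(11, 10) — d² to each: Kappa:100, Fornax:36, Nova:2, Juno:25, Echo:122, Orion:10, Ursa:9 → nearest is Nova
Tally — Kappa:1, Nova:1, Juno:3, Orion:1, Ursa:1. Juno captures the most (3).

Juno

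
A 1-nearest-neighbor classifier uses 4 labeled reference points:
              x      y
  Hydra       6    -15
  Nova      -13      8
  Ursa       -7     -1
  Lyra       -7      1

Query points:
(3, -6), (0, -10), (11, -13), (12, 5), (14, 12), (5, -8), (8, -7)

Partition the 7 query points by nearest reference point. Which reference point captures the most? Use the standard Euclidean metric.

Hydra

(3, -6) — d² to each: Hydra:90, Nova:452, Ursa:125, Lyra:149 → nearest is Hydra
(0, -10) — d² to each: Hydra:61, Nova:493, Ursa:130, Lyra:170 → nearest is Hydra
(11, -13) — d² to each: Hydra:29, Nova:1017, Ursa:468, Lyra:520 → nearest is Hydra
(12, 5) — d² to each: Hydra:436, Nova:634, Ursa:397, Lyra:377 → nearest is Lyra
(14, 12) — d² to each: Hydra:793, Nova:745, Ursa:610, Lyra:562 → nearest is Lyra
(5, -8) — d² to each: Hydra:50, Nova:580, Ursa:193, Lyra:225 → nearest is Hydra
(8, -7) — d² to each: Hydra:68, Nova:666, Ursa:261, Lyra:289 → nearest is Hydra
Tally — Hydra:5, Lyra:2. Hydra captures the most (5).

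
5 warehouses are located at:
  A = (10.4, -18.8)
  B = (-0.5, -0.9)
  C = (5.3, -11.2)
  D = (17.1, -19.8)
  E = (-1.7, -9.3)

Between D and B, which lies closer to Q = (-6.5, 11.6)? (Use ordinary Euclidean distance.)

B

Compare squared distances:
|QD|² = (-6.5−17.1)² + (11.6−(-19.8))² = 556.96 + 985.96 = 1542.92
|QB|² = (-6.5−(-0.5))² + (11.6−(-0.9))² = 36 + 156.25 = 192.25
1542.92 > 192.25, so B is closer.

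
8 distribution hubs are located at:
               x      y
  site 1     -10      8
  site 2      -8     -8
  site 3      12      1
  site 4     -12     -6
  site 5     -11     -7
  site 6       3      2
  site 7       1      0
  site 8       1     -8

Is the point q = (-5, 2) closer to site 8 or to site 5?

Compare squared distances:
d²(q, site 8) = (-5−1)² + (2−(-8))² = 36 + 100 = 136
d²(q, site 5) = (-5−(-11))² + (2−(-7))² = 36 + 81 = 117
136 > 117, so site 5 is closer.

site 5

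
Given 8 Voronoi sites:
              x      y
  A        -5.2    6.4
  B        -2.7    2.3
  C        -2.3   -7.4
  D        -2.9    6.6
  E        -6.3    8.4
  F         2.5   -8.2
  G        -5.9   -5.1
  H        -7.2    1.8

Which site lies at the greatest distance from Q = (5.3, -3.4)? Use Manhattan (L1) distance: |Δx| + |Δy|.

E

d(Q,A) = |5.3−(-5.2)| + |-3.4−6.4| = 10.5 + 9.8 = 20.3
d(Q,B) = |5.3−(-2.7)| + |-3.4−2.3| = 8 + 5.7 = 13.7
d(Q,C) = |5.3−(-2.3)| + |-3.4−(-7.4)| = 7.6 + 4 = 11.6
d(Q,D) = |5.3−(-2.9)| + |-3.4−6.6| = 8.2 + 10 = 18.2
d(Q,E) = |5.3−(-6.3)| + |-3.4−8.4| = 11.6 + 11.8 = 23.4
d(Q,F) = |5.3−2.5| + |-3.4−(-8.2)| = 2.8 + 4.8 = 7.6
d(Q,G) = |5.3−(-5.9)| + |-3.4−(-5.1)| = 11.2 + 1.7 = 12.9
d(Q,H) = |5.3−(-7.2)| + |-3.4−1.8| = 12.5 + 5.2 = 17.7
The largest is to E.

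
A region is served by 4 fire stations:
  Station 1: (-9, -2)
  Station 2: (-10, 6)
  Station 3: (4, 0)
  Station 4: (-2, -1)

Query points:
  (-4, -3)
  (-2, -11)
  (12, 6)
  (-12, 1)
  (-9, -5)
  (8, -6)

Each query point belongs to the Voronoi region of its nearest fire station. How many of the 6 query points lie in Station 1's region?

2

(-4, -3) — d² to each: Station 1:26, Station 2:117, Station 3:73, Station 4:8 → nearest is Station 4
(-2, -11) — d² to each: Station 1:130, Station 2:353, Station 3:157, Station 4:100 → nearest is Station 4
(12, 6) — d² to each: Station 1:505, Station 2:484, Station 3:100, Station 4:245 → nearest is Station 3
(-12, 1) — d² to each: Station 1:18, Station 2:29, Station 3:257, Station 4:104 → nearest is Station 1
(-9, -5) — d² to each: Station 1:9, Station 2:122, Station 3:194, Station 4:65 → nearest is Station 1
(8, -6) — d² to each: Station 1:305, Station 2:468, Station 3:52, Station 4:125 → nearest is Station 3
2 of the 6 points have Station 1 as nearest.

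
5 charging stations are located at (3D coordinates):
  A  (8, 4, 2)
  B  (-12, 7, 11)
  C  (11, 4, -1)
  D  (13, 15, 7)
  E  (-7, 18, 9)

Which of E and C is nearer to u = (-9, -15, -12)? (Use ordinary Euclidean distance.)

Compare squared distances:
|uE|² = (-9−(-7))² + (-15−18)² + (-12−9)² = 4 + 1089 + 441 = 1534
|uC|² = (-9−11)² + (-15−4)² + (-12−(-1))² = 400 + 361 + 121 = 882
1534 > 882, so C is closer.

C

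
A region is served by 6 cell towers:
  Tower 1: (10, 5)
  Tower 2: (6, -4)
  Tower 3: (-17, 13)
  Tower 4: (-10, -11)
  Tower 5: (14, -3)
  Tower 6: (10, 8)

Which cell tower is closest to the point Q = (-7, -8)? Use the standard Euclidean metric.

Compare squared distances (the ordering matches that of the actual distances):
d²(Q, Tower 1) = (-7−10)² + (-8−5)² = 289 + 169 = 458
d²(Q, Tower 2) = (-7−6)² + (-8−(-4))² = 169 + 16 = 185
d²(Q, Tower 3) = (-7−(-17))² + (-8−13)² = 100 + 441 = 541
d²(Q, Tower 4) = (-7−(-10))² + (-8−(-11))² = 9 + 9 = 18
d²(Q, Tower 5) = (-7−14)² + (-8−(-3))² = 441 + 25 = 466
d²(Q, Tower 6) = (-7−10)² + (-8−8)² = 289 + 256 = 545
Tower 4 is nearest.

Tower 4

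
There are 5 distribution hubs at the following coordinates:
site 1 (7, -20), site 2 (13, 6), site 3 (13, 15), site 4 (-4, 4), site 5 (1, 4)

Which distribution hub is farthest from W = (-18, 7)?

site 1

Compare squared distances (the ordering matches that of the actual distances):
d²(W, site 1) = (-18−7)² + (7−(-20))² = 625 + 729 = 1354
d²(W, site 2) = (-18−13)² + (7−6)² = 961 + 1 = 962
d²(W, site 3) = (-18−13)² + (7−15)² = 961 + 64 = 1025
d²(W, site 4) = (-18−(-4))² + (7−4)² = 196 + 9 = 205
d²(W, site 5) = (-18−1)² + (7−4)² = 361 + 9 = 370
The largest is to site 1.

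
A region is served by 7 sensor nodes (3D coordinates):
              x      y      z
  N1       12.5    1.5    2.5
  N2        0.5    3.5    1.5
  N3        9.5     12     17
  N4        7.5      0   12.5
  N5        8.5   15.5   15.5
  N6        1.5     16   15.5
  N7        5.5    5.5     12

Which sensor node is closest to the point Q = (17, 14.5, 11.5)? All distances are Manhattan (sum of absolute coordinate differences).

N5

d(Q,N1) = |17−12.5| + |14.5−1.5| + |11.5−2.5| = 4.5 + 13 + 9 = 26.5
d(Q,N2) = |17−0.5| + |14.5−3.5| + |11.5−1.5| = 16.5 + 11 + 10 = 37.5
d(Q,N3) = |17−9.5| + |14.5−12| + |11.5−17| = 7.5 + 2.5 + 5.5 = 15.5
d(Q,N4) = |17−7.5| + |14.5−0| + |11.5−12.5| = 9.5 + 14.5 + 1 = 25
d(Q,N5) = |17−8.5| + |14.5−15.5| + |11.5−15.5| = 8.5 + 1 + 4 = 13.5
d(Q,N6) = |17−1.5| + |14.5−16| + |11.5−15.5| = 15.5 + 1.5 + 4 = 21
d(Q,N7) = |17−5.5| + |14.5−5.5| + |11.5−12| = 11.5 + 9 + 0.5 = 21
Minimum is at N5.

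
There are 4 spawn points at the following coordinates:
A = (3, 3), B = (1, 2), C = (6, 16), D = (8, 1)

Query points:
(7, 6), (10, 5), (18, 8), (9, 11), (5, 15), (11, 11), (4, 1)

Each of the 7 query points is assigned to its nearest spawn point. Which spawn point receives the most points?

C

(7, 6) — d² to each: A:25, B:52, C:101, D:26 → nearest is A
(10, 5) — d² to each: A:53, B:90, C:137, D:20 → nearest is D
(18, 8) — d² to each: A:250, B:325, C:208, D:149 → nearest is D
(9, 11) — d² to each: A:100, B:145, C:34, D:101 → nearest is C
(5, 15) — d² to each: A:148, B:185, C:2, D:205 → nearest is C
(11, 11) — d² to each: A:128, B:181, C:50, D:109 → nearest is C
(4, 1) — d² to each: A:5, B:10, C:229, D:16 → nearest is A
Tally — A:2, C:3, D:2. C captures the most (3).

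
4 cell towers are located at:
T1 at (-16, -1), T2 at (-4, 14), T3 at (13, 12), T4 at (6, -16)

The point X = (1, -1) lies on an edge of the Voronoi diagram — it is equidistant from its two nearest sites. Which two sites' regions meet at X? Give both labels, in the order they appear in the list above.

Squared distances from X to each site:
|XT1|² = (1−(-16))² + (-1−(-1))² = 289 + 0 = 289
|XT2|² = (1−(-4))² + (-1−14)² = 25 + 225 = 250
|XT3|² = (1−13)² + (-1−12)² = 144 + 169 = 313
|XT4|² = (1−6)² + (-1−(-16))² = 25 + 225 = 250
X is equidistant from T2 and T4 (both at squared distance 250), and every other site is strictly farther — so X lies on the T2–T4 Voronoi edge.

T2 and T4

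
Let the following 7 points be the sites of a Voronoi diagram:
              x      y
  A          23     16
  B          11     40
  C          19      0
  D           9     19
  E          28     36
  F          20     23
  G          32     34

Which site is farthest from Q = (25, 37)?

Since √ is increasing, it suffices to compare squared distances:
|QA|² = (25−23)² + (37−16)² = 4 + 441 = 445
|QB|² = (25−11)² + (37−40)² = 196 + 9 = 205
|QC|² = (25−19)² + (37−0)² = 36 + 1369 = 1405
|QD|² = (25−9)² + (37−19)² = 256 + 324 = 580
|QE|² = (25−28)² + (37−36)² = 9 + 1 = 10
|QF|² = (25−20)² + (37−23)² = 25 + 196 = 221
|QG|² = (25−32)² + (37−34)² = 49 + 9 = 58
The largest is to C.

C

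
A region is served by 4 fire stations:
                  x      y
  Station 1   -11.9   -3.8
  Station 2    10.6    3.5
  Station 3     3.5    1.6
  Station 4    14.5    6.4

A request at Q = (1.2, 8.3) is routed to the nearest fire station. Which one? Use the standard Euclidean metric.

Compare squared distances (the ordering matches that of the actual distances):
d²(Q, Station 1) = 171.61 + 146.41 = 318.02
d²(Q, Station 2) = 88.36 + 23.04 = 111.4
d²(Q, Station 3) = 5.29 + 44.89 = 50.18
d²(Q, Station 4) = 176.89 + 3.61 = 180.5
The smallest is to Station 3, so Q lies in the Voronoi region of Station 3.

Station 3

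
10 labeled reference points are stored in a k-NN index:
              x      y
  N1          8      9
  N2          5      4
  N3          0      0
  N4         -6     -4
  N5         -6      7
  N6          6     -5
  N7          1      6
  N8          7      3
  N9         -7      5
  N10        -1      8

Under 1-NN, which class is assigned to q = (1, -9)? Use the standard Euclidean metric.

N6

Since √ is increasing, it suffices to compare squared distances:
|qN1|² = (1−8)² + (-9−9)² = 49 + 324 = 373
|qN2|² = (1−5)² + (-9−4)² = 16 + 169 = 185
|qN3|² = (1−0)² + (-9−0)² = 1 + 81 = 82
|qN4|² = (1−(-6))² + (-9−(-4))² = 49 + 25 = 74
|qN5|² = (1−(-6))² + (-9−7)² = 49 + 256 = 305
|qN6|² = (1−6)² + (-9−(-5))² = 25 + 16 = 41
|qN7|² = (1−1)² + (-9−6)² = 0 + 225 = 225
|qN8|² = (1−7)² + (-9−3)² = 36 + 144 = 180
|qN9|² = (1−(-7))² + (-9−5)² = 64 + 196 = 260
d²(q, N10) = (1−(-1))² + (-9−8)² = 4 + 289 = 293
Minimum is at N6.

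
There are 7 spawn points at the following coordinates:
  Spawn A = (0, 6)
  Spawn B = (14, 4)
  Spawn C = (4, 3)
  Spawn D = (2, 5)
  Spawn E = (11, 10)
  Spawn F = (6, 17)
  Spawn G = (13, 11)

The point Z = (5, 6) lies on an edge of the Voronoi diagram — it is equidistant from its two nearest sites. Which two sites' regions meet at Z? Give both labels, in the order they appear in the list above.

Spawn C and Spawn D

Squared distances from Z to each site:
d²(Z, Spawn A) = (5−0)² + (6−6)² = 25 + 0 = 25
d²(Z, Spawn B) = (5−14)² + (6−4)² = 81 + 4 = 85
d²(Z, Spawn C) = (5−4)² + (6−3)² = 1 + 9 = 10
d²(Z, Spawn D) = (5−2)² + (6−5)² = 9 + 1 = 10
d²(Z, Spawn E) = (5−11)² + (6−10)² = 36 + 16 = 52
d²(Z, Spawn F) = (5−6)² + (6−17)² = 1 + 121 = 122
d²(Z, Spawn G) = (5−13)² + (6−11)² = 64 + 25 = 89
Z is equidistant from Spawn C and Spawn D (both at squared distance 10), and every other site is strictly farther — so Z lies on the Spawn C–Spawn D Voronoi edge.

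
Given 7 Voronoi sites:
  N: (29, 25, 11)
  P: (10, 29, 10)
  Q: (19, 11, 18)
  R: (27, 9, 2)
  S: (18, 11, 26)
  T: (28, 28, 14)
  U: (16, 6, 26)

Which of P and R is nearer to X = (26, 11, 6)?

R

Compare squared distances:
|XP|² = (26−10)² + (11−29)² + (6−10)² = 256 + 324 + 16 = 596
|XR|² = (26−27)² + (11−9)² + (6−2)² = 1 + 4 + 16 = 21
596 > 21, so R is closer.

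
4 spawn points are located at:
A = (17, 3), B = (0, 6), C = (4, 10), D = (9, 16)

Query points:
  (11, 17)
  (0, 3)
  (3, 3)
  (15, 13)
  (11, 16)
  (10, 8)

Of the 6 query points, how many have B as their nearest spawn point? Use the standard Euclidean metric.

2

(11, 17) — d² to each: A:232, B:242, C:98, D:5 → nearest is D
(0, 3) — d² to each: A:289, B:9, C:65, D:250 → nearest is B
(3, 3) — d² to each: A:196, B:18, C:50, D:205 → nearest is B
(15, 13) — d² to each: A:104, B:274, C:130, D:45 → nearest is D
(11, 16) — d² to each: A:205, B:221, C:85, D:4 → nearest is D
(10, 8) — d² to each: A:74, B:104, C:40, D:65 → nearest is C
2 of the 6 points have B as nearest.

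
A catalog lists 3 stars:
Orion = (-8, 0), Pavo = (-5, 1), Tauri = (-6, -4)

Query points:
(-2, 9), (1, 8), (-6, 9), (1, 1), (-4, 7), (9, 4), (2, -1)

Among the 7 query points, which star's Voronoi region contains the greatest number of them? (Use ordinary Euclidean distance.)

(-2, 9) — d² to each: Orion:117, Pavo:73, Tauri:185 → nearest is Pavo
(1, 8) — d² to each: Orion:145, Pavo:85, Tauri:193 → nearest is Pavo
(-6, 9) — d² to each: Orion:85, Pavo:65, Tauri:169 → nearest is Pavo
(1, 1) — d² to each: Orion:82, Pavo:36, Tauri:74 → nearest is Pavo
(-4, 7) — d² to each: Orion:65, Pavo:37, Tauri:125 → nearest is Pavo
(9, 4) — d² to each: Orion:305, Pavo:205, Tauri:289 → nearest is Pavo
(2, -1) — d² to each: Orion:101, Pavo:53, Tauri:73 → nearest is Pavo
Tally — Pavo:7. Pavo captures the most (7).

Pavo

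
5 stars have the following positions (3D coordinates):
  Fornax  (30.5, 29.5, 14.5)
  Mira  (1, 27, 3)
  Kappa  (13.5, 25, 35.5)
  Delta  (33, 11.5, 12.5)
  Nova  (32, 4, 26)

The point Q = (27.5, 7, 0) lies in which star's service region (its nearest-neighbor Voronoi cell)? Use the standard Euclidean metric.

Delta

Since √ is increasing, it suffices to compare squared distances:
d²(Q, Fornax) = (27.5−30.5)² + (7−29.5)² + (0−14.5)² = 9 + 506.25 + 210.25 = 725.5
d²(Q, Mira) = (27.5−1)² + (7−27)² + (0−3)² = 702.25 + 400 + 9 = 1111.25
d²(Q, Kappa) = (27.5−13.5)² + (7−25)² + (0−35.5)² = 196 + 324 + 1260.25 = 1780.25
d²(Q, Delta) = (27.5−33)² + (7−11.5)² + (0−12.5)² = 30.25 + 20.25 + 156.25 = 206.75
d²(Q, Nova) = (27.5−32)² + (7−4)² + (0−26)² = 20.25 + 9 + 676 = 705.25
The smallest is to Delta, so Q lies in the Voronoi region of Delta.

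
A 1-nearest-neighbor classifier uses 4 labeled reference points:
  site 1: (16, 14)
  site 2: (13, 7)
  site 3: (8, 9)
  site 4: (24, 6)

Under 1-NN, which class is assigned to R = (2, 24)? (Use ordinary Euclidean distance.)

Squared Euclidean distances:
d²(R, site 1) = (2−16)² + (24−14)² = 196 + 100 = 296
d²(R, site 2) = (2−13)² + (24−7)² = 121 + 289 = 410
d²(R, site 3) = (2−8)² + (24−9)² = 36 + 225 = 261
d²(R, site 4) = (2−24)² + (24−6)² = 484 + 324 = 808
The smallest is to site 3, so R lies in the Voronoi region of site 3.

site 3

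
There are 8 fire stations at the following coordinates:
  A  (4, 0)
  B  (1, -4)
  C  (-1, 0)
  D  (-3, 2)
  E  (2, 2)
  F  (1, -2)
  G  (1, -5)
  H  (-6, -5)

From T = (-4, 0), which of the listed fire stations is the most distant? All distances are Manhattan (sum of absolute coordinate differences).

G

d(T,A) = |-4−4| + |0−0| = 8 + 0 = 8
d(T,B) = |-4−1| + |0−(-4)| = 5 + 4 = 9
d(T,C) = |-4−(-1)| + |0−0| = 3 + 0 = 3
d(T,D) = |-4−(-3)| + |0−2| = 1 + 2 = 3
d(T,E) = |-4−2| + |0−2| = 6 + 2 = 8
d(T,F) = |-4−1| + |0−(-2)| = 5 + 2 = 7
d(T,G) = |-4−1| + |0−(-5)| = 5 + 5 = 10
d(T,H) = |-4−(-6)| + |0−(-5)| = 2 + 5 = 7
The largest is to G.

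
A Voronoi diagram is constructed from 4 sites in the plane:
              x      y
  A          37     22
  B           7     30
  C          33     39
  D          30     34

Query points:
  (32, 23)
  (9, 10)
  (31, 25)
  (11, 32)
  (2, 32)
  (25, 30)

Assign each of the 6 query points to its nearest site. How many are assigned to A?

2

(32, 23) — d² to each: A:26, B:674, C:257, D:125 → nearest is A
(9, 10) — d² to each: A:928, B:404, C:1417, D:1017 → nearest is B
(31, 25) — d² to each: A:45, B:601, C:200, D:82 → nearest is A
(11, 32) — d² to each: A:776, B:20, C:533, D:365 → nearest is B
(2, 32) — d² to each: A:1325, B:29, C:1010, D:788 → nearest is B
(25, 30) — d² to each: A:208, B:324, C:145, D:41 → nearest is D
2 of the 6 points have A as nearest.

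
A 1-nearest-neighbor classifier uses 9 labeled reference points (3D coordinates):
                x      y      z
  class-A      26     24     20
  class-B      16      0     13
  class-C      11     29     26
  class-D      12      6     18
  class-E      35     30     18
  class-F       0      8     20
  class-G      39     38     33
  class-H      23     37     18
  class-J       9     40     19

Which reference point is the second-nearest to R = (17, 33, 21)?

Compare squared distances (the ordering matches that of the actual distances):
d²(R, class-A) = 81 + 81 + 1 = 163
d²(R, class-B) = 1 + 1089 + 64 = 1154
d²(R, class-C) = 36 + 16 + 25 = 77
d²(R, class-D) = 25 + 729 + 9 = 763
d²(R, class-E) = 324 + 9 + 9 = 342
d²(R, class-F) = 289 + 625 + 1 = 915
d²(R, class-G) = 484 + 25 + 144 = 653
d²(R, class-H) = 36 + 16 + 9 = 61
d²(R, class-J) = 64 + 49 + 4 = 117
Sorted ascending: class-H, class-C, class-J, … — the second-nearest is class-C.

class-C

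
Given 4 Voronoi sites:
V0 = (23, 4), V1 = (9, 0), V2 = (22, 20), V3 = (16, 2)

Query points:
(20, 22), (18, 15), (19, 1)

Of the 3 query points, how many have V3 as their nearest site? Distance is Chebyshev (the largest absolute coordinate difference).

(20, 22) — d to each: V0:18, V1:22, V2:2, V3:20 → nearest is V2
(18, 15) — d to each: V0:11, V1:15, V2:5, V3:13 → nearest is V2
(19, 1) — d to each: V0:4, V1:10, V2:19, V3:3 → nearest is V3
1 of the 3 points has V3 as nearest.

1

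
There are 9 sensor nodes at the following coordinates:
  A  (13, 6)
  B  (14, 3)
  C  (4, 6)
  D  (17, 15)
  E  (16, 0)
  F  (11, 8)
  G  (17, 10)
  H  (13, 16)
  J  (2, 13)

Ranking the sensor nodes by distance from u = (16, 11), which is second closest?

Compare squared distances (the ordering matches that of the actual distances):
|uA|² = (16−13)² + (11−6)² = 9 + 25 = 34
|uB|² = (16−14)² + (11−3)² = 4 + 64 = 68
|uC|² = (16−4)² + (11−6)² = 144 + 25 = 169
|uD|² = (16−17)² + (11−15)² = 1 + 16 = 17
|uE|² = (16−16)² + (11−0)² = 0 + 121 = 121
|uF|² = (16−11)² + (11−8)² = 25 + 9 = 34
|uG|² = (16−17)² + (11−10)² = 1 + 1 = 2
|uH|² = (16−13)² + (11−16)² = 9 + 25 = 34
|uJ|² = (16−2)² + (11−13)² = 196 + 4 = 200
Sorted ascending: G, D, A, … — the second-nearest is D.

D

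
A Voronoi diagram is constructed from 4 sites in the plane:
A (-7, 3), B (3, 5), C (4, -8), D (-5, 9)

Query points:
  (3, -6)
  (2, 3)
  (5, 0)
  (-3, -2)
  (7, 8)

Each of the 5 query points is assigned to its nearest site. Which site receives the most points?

(3, -6) — d² to each: A:181, B:121, C:5, D:289 → nearest is C
(2, 3) — d² to each: A:81, B:5, C:125, D:85 → nearest is B
(5, 0) — d² to each: A:153, B:29, C:65, D:181 → nearest is B
(-3, -2) — d² to each: A:41, B:85, C:85, D:125 → nearest is A
(7, 8) — d² to each: A:221, B:25, C:265, D:145 → nearest is B
Tally — A:1, B:3, C:1. B captures the most (3).

B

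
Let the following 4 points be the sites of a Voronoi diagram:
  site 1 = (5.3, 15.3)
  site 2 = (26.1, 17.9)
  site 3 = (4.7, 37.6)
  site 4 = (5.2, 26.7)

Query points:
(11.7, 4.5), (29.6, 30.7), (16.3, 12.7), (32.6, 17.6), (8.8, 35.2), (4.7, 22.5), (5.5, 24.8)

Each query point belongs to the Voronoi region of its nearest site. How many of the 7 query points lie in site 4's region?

(11.7, 4.5) — d² to each: site 1:157.6, site 2:386.92, site 3:1144.61, site 4:535.09 → nearest is site 1
(29.6, 30.7) — d² to each: site 1:827.65, site 2:176.09, site 3:667.62, site 4:611.36 → nearest is site 2
(16.3, 12.7) — d² to each: site 1:127.76, site 2:123.08, site 3:754.57, site 4:319.21 → nearest is site 2
(32.6, 17.6) — d² to each: site 1:750.58, site 2:42.34, site 3:1178.41, site 4:833.57 → nearest is site 2
(8.8, 35.2) — d² to each: site 1:408.26, site 2:598.58, site 3:22.57, site 4:85.21 → nearest is site 3
(4.7, 22.5) — d² to each: site 1:52.2, site 2:479.12, site 3:228.01, site 4:17.89 → nearest is site 4
(5.5, 24.8) — d² to each: site 1:90.29, site 2:471.97, site 3:164.48, site 4:3.7 → nearest is site 4
2 of the 7 points have site 4 as nearest.

2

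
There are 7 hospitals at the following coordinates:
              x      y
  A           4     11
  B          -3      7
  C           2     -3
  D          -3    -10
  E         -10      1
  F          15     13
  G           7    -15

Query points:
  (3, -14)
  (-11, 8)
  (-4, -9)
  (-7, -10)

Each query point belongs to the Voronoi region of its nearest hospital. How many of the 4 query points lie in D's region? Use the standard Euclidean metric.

2

(3, -14) — d² to each: A:626, B:477, C:122, D:52, E:394, F:873, G:17 → nearest is G
(-11, 8) — d² to each: A:234, B:65, C:290, D:388, E:50, F:701, G:853 → nearest is E
(-4, -9) — d² to each: A:464, B:257, C:72, D:2, E:136, F:845, G:157 → nearest is D
(-7, -10) — d² to each: A:562, B:305, C:130, D:16, E:130, F:1013, G:221 → nearest is D
2 of the 4 points have D as nearest.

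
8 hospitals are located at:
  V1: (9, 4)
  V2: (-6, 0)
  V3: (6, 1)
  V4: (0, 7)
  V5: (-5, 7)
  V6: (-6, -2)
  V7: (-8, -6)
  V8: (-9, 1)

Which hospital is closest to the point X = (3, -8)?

V3

Squared Euclidean distances:
|XV1|² = 36 + 144 = 180
|XV2|² = 81 + 64 = 145
|XV3|² = 9 + 81 = 90
|XV4|² = 9 + 225 = 234
|XV5|² = 64 + 225 = 289
|XV6|² = 81 + 36 = 117
|XV7|² = 121 + 4 = 125
|XV8|² = 144 + 81 = 225
The smallest is to V3, so X lies in the Voronoi region of V3.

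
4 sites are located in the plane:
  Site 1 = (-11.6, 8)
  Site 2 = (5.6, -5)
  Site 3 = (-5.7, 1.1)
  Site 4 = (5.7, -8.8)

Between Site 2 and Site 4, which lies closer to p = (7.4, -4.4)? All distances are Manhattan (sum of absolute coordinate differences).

Site 2

d(p, Site 2) = |7.4−5.6| + |-4.4−(-5)| = 1.8 + 0.6 = 2.4
d(p, Site 4) = |7.4−5.7| + |-4.4−(-8.8)| = 1.7 + 4.4 = 6.1
2.4 < 6.1, so Site 2 is closer.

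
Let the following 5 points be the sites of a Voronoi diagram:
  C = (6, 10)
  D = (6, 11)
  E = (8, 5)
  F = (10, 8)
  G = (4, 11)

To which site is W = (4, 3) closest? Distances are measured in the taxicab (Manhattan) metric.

d(W,C) = |4−6| + |3−10| = 2 + 7 = 9
d(W,D) = |4−6| + |3−11| = 2 + 8 = 10
d(W,E) = |4−8| + |3−5| = 4 + 2 = 6
d(W,F) = |4−10| + |3−8| = 6 + 5 = 11
d(W,G) = |4−4| + |3−11| = 0 + 8 = 8
E is nearest.

E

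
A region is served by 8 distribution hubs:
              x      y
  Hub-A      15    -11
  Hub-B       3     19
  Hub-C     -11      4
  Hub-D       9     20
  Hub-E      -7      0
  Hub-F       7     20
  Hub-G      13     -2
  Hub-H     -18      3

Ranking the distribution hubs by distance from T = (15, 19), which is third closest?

Hub-B

Squared Euclidean distances:
d²(T, Hub-A) = 0 + 900 = 900
d²(T, Hub-B) = 144 + 0 = 144
d²(T, Hub-C) = 676 + 225 = 901
d²(T, Hub-D) = 36 + 1 = 37
d²(T, Hub-E) = 484 + 361 = 845
d²(T, Hub-F) = 64 + 1 = 65
d²(T, Hub-G) = 4 + 441 = 445
d²(T, Hub-H) = 1089 + 256 = 1345
Sorted ascending: Hub-D, Hub-F, Hub-B, Hub-G, … — the third-nearest is Hub-B.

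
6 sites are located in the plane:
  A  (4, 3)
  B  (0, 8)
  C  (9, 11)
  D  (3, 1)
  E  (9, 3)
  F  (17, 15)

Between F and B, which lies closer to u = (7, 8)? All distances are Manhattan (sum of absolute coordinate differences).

B

d(u,F) = |7−17| + |8−15| = 10 + 7 = 17
d(u,B) = |7−0| + |8−8| = 7 + 0 = 7
17 > 7, so B is closer.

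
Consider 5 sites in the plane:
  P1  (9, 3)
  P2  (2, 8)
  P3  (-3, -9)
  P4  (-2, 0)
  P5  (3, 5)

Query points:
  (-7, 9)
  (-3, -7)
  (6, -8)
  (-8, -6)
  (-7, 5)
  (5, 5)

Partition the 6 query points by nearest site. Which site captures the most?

(-7, 9) — d² to each: P1:292, P2:82, P3:340, P4:106, P5:116 → nearest is P2
(-3, -7) — d² to each: P1:244, P2:250, P3:4, P4:50, P5:180 → nearest is P3
(6, -8) — d² to each: P1:130, P2:272, P3:82, P4:128, P5:178 → nearest is P3
(-8, -6) — d² to each: P1:370, P2:296, P3:34, P4:72, P5:242 → nearest is P3
(-7, 5) — d² to each: P1:260, P2:90, P3:212, P4:50, P5:100 → nearest is P4
(5, 5) — d² to each: P1:20, P2:18, P3:260, P4:74, P5:4 → nearest is P5
Tally — P2:1, P3:3, P4:1, P5:1. P3 captures the most (3).

P3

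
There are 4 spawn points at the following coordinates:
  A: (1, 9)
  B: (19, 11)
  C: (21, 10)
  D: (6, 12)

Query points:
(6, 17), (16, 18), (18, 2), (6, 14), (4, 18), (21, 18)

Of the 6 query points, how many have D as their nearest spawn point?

(6, 17) — d² to each: A:89, B:205, C:274, D:25 → nearest is D
(16, 18) — d² to each: A:306, B:58, C:89, D:136 → nearest is B
(18, 2) — d² to each: A:338, B:82, C:73, D:244 → nearest is C
(6, 14) — d² to each: A:50, B:178, C:241, D:4 → nearest is D
(4, 18) — d² to each: A:90, B:274, C:353, D:40 → nearest is D
(21, 18) — d² to each: A:481, B:53, C:64, D:261 → nearest is B
3 of the 6 points have D as nearest.

3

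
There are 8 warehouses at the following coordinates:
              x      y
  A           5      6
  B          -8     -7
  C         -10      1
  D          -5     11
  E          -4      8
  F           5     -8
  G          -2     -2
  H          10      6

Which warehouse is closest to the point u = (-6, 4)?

Squared Euclidean distances:
|uA|² = 121 + 4 = 125
|uB|² = 4 + 121 = 125
|uC|² = 16 + 9 = 25
|uD|² = 1 + 49 = 50
|uE|² = 4 + 16 = 20
|uF|² = 121 + 144 = 265
|uG|² = 16 + 36 = 52
|uH|² = 256 + 4 = 260
E is nearest.

E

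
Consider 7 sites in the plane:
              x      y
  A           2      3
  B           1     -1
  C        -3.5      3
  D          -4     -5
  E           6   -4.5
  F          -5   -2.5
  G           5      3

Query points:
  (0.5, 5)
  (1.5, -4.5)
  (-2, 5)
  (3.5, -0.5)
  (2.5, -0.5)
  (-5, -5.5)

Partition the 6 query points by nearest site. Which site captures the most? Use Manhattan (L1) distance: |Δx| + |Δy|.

(0.5, 5) — d to each: A:3.5, B:6.5, C:6, D:14.5, E:15, F:13, G:6.5 → nearest is A
(1.5, -4.5) — d to each: A:8, B:4, C:12.5, D:6, E:4.5, F:8.5, G:11 → nearest is B
(-2, 5) — d to each: A:6, B:9, C:3.5, D:12, E:17.5, F:10.5, G:9 → nearest is C
(3.5, -0.5) — d to each: A:5, B:3, C:10.5, D:12, E:6.5, F:10.5, G:5 → nearest is B
(2.5, -0.5) — d to each: A:4, B:2, C:9.5, D:11, E:7.5, F:9.5, G:6 → nearest is B
(-5, -5.5) — d to each: A:15.5, B:10.5, C:10, D:1.5, E:12, F:3, G:18.5 → nearest is D
Tally — A:1, B:3, C:1, D:1. B captures the most (3).

B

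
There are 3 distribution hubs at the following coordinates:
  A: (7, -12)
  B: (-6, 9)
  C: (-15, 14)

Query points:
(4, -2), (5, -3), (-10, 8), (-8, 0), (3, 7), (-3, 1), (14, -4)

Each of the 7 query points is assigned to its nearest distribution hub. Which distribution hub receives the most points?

(4, -2) — d² to each: A:109, B:221, C:617 → nearest is A
(5, -3) — d² to each: A:85, B:265, C:689 → nearest is A
(-10, 8) — d² to each: A:689, B:17, C:61 → nearest is B
(-8, 0) — d² to each: A:369, B:85, C:245 → nearest is B
(3, 7) — d² to each: A:377, B:85, C:373 → nearest is B
(-3, 1) — d² to each: A:269, B:73, C:313 → nearest is B
(14, -4) — d² to each: A:113, B:569, C:1165 → nearest is A
Tally — A:3, B:4. B captures the most (4).

B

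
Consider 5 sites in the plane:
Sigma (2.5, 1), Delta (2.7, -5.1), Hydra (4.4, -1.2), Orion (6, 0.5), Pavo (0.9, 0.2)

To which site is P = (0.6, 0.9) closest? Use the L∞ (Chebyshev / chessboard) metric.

Pavo

d(P, Sigma) = max(1.9, 0.1) = 1.9
d(P, Delta) = max(2.1, 6) = 6
d(P, Hydra) = max(3.8, 2.1) = 3.8
d(P, Orion) = max(5.4, 0.4) = 5.4
d(P, Pavo) = max(0.3, 0.7) = 0.7
Minimum is at Pavo.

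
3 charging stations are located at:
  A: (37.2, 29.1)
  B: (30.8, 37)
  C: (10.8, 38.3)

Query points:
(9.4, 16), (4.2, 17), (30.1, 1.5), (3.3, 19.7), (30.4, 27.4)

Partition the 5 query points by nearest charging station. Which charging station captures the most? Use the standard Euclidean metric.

(9.4, 16) — d² to each: A:944.45, B:898.96, C:499.25 → nearest is C
(4.2, 17) — d² to each: A:1235.41, B:1107.56, C:497.25 → nearest is C
(30.1, 1.5) — d² to each: A:812.17, B:1260.74, C:1726.73 → nearest is A
(3.3, 19.7) — d² to each: A:1237.57, B:1055.54, C:402.21 → nearest is C
(30.4, 27.4) — d² to each: A:49.13, B:92.32, C:502.97 → nearest is A
Tally — A:2, C:3. C captures the most (3).

C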